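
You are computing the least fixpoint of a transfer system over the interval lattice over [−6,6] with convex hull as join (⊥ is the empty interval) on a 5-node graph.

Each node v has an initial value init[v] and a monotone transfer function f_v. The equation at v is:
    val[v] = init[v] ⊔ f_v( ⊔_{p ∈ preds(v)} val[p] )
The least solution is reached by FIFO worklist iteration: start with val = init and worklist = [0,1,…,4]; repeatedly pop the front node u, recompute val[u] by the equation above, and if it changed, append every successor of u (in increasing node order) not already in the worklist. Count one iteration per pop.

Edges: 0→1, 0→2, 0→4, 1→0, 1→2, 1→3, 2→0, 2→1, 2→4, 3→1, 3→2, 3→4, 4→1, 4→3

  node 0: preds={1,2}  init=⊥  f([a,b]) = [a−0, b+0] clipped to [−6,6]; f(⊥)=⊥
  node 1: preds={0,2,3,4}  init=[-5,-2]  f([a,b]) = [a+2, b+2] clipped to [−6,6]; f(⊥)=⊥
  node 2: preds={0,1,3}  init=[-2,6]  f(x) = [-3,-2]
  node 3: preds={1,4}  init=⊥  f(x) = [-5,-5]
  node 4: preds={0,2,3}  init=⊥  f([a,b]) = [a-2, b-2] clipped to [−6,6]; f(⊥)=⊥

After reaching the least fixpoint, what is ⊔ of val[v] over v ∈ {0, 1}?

[-5,6]

Iteration log — 9 steps:
  step 1. node 0  ⊔preds=[-5,6]  new=[-5,6]  old=⊥  +wl: 
  step 2. node 1  ⊔preds=[-5,6]  new=[-5,6]  old=[-5,-2]  +wl: 0
  step 3. node 2  ⊔preds=[-5,6]  new=[-3,6]  old=[-2,6]  +wl: 1
  step 4. node 3  ⊔preds=[-5,6]  new=[-5,-5]  old=⊥  +wl: 2
  step 5. node 4  ⊔preds=[-5,6]  new=[-6,4]  old=⊥  +wl: 3
  step 6. node 0  ⊔preds=[-5,6]  new=[-5,6]  stable
  step 7. node 1  ⊔preds=[-6,6]  new=[-5,6]  stable
  step 8. node 2  ⊔preds=[-5,6]  new=[-3,6]  stable
  step 9. node 3  ⊔preds=[-6,6]  new=[-5,-5]  stable

Least fixpoint reached:
  node 0: [-5,6]
  node 1: [-5,6]
  node 2: [-3,6]
  node 3: [-5,-5]
  node 4: [-6,4]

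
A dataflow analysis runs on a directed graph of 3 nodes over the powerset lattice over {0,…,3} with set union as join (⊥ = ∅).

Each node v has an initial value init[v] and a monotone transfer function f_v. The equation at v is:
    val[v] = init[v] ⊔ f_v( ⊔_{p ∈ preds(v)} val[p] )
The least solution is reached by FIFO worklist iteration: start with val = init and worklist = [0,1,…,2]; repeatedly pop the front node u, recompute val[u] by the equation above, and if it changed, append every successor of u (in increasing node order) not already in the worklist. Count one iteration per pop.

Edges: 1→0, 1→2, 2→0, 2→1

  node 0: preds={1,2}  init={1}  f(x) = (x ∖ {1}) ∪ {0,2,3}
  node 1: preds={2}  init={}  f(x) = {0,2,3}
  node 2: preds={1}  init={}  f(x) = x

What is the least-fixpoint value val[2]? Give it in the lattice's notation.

{0,2,3}

Iteration log — 5 steps:
  step 1. node 0  ⊔preds={}  new={0,1,2,3}  old={1}  +wl: 
  step 2. node 1  ⊔preds={}  new={0,2,3}  old={}  +wl: 0
  step 3. node 2  ⊔preds={0,2,3}  new={0,2,3}  old={}  +wl: 1
  step 4. node 0  ⊔preds={0,2,3}  new={0,1,2,3}  stable
  step 5. node 1  ⊔preds={0,2,3}  new={0,2,3}  stable

Least fixpoint reached:
  node 0: {0,1,2,3}
  node 1: {0,2,3}
  node 2: {0,2,3}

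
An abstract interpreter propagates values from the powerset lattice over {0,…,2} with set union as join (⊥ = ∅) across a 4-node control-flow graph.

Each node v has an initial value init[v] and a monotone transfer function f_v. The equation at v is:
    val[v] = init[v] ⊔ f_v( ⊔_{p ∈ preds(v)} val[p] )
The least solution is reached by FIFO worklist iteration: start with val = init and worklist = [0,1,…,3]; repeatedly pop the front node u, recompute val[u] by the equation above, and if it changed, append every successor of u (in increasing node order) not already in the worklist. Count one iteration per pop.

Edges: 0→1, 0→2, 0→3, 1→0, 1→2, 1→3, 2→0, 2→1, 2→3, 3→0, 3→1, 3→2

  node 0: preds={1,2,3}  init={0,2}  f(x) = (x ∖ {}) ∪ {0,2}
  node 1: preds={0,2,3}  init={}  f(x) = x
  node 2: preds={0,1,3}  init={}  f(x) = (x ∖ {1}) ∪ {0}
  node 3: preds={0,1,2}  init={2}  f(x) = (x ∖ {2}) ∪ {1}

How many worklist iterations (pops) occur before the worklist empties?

Trace (9 dequeues):
  [1] u=0 | in {2} | out {0,2} | ==
  [2] u=1 | in {0,2} | out {0,2} | prev {} | push {0}
  [3] u=2 | in {0,2} | out {0,2} | prev {} | push {1}
  [4] u=3 | in {0,2} | out {0,1,2} | prev {2} | push {2}
  [5] u=0 | in {0,1,2} | out {0,1,2} | prev {0,2} | push {3}
  [6] u=1 | in {0,1,2} | out {0,1,2} | prev {0,2} | push {0}
  [7] u=2 | in {0,1,2} | out {0,2} | ==
  [8] u=3 | in {0,1,2} | out {0,1,2} | ==
  [9] u=0 | in {0,1,2} | out {0,1,2} | ==

Converged values:
  [0] {0,1,2}
  [1] {0,1,2}
  [2] {0,2}
  [3] {0,1,2}

9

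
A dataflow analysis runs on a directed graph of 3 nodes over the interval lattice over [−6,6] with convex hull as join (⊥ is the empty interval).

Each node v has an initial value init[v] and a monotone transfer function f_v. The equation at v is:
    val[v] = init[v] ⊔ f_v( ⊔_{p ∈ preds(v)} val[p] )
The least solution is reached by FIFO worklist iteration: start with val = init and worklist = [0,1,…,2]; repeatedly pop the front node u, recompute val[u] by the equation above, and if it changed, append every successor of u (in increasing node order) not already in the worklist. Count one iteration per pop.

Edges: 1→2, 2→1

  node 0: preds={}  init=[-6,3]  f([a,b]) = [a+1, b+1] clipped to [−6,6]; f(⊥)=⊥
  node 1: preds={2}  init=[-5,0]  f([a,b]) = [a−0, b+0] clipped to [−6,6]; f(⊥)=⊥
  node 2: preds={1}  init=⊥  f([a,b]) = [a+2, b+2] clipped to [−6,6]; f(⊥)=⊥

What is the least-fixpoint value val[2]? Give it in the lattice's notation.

Iteration log — 9 steps:
  step 1. node 0  ⊔preds=⊥  new=[-6,3]  stable
  step 2. node 1  ⊔preds=⊥  new=[-5,0]  stable
  step 3. node 2  ⊔preds=[-5,0]  new=[-3,2]  old=⊥  +wl: 1
  step 4. node 1  ⊔preds=[-3,2]  new=[-5,2]  old=[-5,0]  +wl: 2
  step 5. node 2  ⊔preds=[-5,2]  new=[-3,4]  old=[-3,2]  +wl: 1
  step 6. node 1  ⊔preds=[-3,4]  new=[-5,4]  old=[-5,2]  +wl: 2
  step 7. node 2  ⊔preds=[-5,4]  new=[-3,6]  old=[-3,4]  +wl: 1
  step 8. node 1  ⊔preds=[-3,6]  new=[-5,6]  old=[-5,4]  +wl: 2
  step 9. node 2  ⊔preds=[-5,6]  new=[-3,6]  stable

Least fixpoint reached:
  node 0: [-6,3]
  node 1: [-5,6]
  node 2: [-3,6]

[-3,6]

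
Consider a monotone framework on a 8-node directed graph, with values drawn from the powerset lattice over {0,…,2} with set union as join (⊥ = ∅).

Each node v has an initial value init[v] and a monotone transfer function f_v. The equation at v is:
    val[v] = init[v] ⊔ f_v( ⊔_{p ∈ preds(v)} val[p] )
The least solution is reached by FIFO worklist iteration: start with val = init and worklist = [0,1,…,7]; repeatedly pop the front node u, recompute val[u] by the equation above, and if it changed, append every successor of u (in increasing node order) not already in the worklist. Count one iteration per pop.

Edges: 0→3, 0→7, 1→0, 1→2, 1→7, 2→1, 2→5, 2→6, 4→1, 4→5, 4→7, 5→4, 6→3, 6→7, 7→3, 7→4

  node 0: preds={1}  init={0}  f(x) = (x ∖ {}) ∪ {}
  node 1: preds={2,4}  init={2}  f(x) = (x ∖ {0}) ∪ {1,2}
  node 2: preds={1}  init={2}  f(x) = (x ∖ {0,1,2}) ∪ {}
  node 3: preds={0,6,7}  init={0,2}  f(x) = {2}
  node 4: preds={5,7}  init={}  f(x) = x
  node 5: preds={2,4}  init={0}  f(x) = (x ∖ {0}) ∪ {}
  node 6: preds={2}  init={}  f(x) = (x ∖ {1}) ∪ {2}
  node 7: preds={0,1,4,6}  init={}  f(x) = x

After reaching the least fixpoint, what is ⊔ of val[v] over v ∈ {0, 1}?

{0,1,2}

Worklist (16 pops):
  #1 pop 0: in={2} → {0,2} (was {0}); enqueue []
  #2 pop 1: in={2} → {1,2} (was {2}); enqueue [0]
  #3 pop 2: in={1,2} → {2} (no change)
  #4 pop 3: in={0,2} → {0,2} (no change)
  #5 pop 4: in={0} → {0} (was {}); enqueue [1]
  #6 pop 5: in={0,2} → {0,2} (was {0}); enqueue [4]
  #7 pop 6: in={2} → {2} (was {}); enqueue [3]
  #8 pop 7: in={0,1,2} → {0,1,2} (was {}); enqueue []
  #9 pop 0: in={1,2} → {0,1,2} (was {0,2}); enqueue [7]
  #10 pop 1: in={0,2} → {1,2} (no change)
  #11 pop 4: in={0,1,2} → {0,1,2} (was {0}); enqueue [1,5]
  #12 pop 3: in={0,1,2} → {0,2} (no change)
  #13 pop 7: in={0,1,2} → {0,1,2} (no change)
  #14 pop 1: in={0,1,2} → {1,2} (no change)
  #15 pop 5: in={0,1,2} → {0,1,2} (was {0,2}); enqueue [4]
  #16 pop 4: in={0,1,2} → {0,1,2} (no change)

Fixpoint:
  val[0] = {0,1,2}
  val[1] = {1,2}
  val[2] = {2}
  val[3] = {0,2}
  val[4] = {0,1,2}
  val[5] = {0,1,2}
  val[6] = {2}
  val[7] = {0,1,2}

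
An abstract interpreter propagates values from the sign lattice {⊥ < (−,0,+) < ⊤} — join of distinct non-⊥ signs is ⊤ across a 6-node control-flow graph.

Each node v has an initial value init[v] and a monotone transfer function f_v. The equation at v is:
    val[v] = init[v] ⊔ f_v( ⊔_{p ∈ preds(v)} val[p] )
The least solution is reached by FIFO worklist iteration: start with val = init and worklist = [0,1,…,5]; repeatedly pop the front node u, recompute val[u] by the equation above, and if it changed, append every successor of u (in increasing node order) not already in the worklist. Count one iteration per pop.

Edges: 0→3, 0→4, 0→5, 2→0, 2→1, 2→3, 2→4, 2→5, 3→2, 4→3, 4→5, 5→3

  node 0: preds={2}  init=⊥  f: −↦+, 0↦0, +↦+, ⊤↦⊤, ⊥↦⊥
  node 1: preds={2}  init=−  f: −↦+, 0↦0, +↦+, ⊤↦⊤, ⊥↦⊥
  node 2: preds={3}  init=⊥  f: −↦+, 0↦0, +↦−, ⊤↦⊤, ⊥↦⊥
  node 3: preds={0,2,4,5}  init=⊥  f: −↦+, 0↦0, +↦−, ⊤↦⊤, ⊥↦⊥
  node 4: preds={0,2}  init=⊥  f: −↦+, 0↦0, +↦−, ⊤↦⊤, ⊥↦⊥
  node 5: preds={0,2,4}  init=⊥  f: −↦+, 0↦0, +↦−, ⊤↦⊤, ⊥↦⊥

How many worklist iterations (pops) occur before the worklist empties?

6

Iteration log — 6 steps:
  step 1. node 0  ⊔preds=⊥  new=⊥  stable
  step 2. node 1  ⊔preds=⊥  new=−  stable
  step 3. node 2  ⊔preds=⊥  new=⊥  stable
  step 4. node 3  ⊔preds=⊥  new=⊥  stable
  step 5. node 4  ⊔preds=⊥  new=⊥  stable
  step 6. node 5  ⊔preds=⊥  new=⊥  stable

Least fixpoint reached:
  node 0: ⊥
  node 1: −
  node 2: ⊥
  node 3: ⊥
  node 4: ⊥
  node 5: ⊥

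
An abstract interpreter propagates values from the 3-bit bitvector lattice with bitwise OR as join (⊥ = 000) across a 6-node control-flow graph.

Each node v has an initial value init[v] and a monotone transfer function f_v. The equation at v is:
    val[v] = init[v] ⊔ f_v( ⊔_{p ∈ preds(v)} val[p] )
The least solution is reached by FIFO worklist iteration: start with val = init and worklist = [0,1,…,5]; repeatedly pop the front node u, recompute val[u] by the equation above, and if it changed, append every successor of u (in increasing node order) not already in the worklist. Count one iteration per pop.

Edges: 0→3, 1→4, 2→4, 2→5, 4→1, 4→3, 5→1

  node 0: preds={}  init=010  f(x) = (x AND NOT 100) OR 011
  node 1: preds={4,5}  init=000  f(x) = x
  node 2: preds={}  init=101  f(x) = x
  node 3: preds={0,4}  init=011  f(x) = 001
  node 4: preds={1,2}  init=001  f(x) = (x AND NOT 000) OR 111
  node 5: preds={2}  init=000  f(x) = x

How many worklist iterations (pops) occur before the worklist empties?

9

Worklist (9 pops):
  #1 pop 0: in=000 → 011 (was 010); enqueue []
  #2 pop 1: in=001 → 001 (was 000); enqueue []
  #3 pop 2: in=000 → 101 (no change)
  #4 pop 3: in=011 → 011 (no change)
  #5 pop 4: in=101 → 111 (was 001); enqueue [1,3]
  #6 pop 5: in=101 → 101 (was 000); enqueue []
  #7 pop 1: in=111 → 111 (was 001); enqueue [4]
  #8 pop 3: in=111 → 011 (no change)
  #9 pop 4: in=111 → 111 (no change)

Fixpoint:
  val[0] = 011
  val[1] = 111
  val[2] = 101
  val[3] = 011
  val[4] = 111
  val[5] = 101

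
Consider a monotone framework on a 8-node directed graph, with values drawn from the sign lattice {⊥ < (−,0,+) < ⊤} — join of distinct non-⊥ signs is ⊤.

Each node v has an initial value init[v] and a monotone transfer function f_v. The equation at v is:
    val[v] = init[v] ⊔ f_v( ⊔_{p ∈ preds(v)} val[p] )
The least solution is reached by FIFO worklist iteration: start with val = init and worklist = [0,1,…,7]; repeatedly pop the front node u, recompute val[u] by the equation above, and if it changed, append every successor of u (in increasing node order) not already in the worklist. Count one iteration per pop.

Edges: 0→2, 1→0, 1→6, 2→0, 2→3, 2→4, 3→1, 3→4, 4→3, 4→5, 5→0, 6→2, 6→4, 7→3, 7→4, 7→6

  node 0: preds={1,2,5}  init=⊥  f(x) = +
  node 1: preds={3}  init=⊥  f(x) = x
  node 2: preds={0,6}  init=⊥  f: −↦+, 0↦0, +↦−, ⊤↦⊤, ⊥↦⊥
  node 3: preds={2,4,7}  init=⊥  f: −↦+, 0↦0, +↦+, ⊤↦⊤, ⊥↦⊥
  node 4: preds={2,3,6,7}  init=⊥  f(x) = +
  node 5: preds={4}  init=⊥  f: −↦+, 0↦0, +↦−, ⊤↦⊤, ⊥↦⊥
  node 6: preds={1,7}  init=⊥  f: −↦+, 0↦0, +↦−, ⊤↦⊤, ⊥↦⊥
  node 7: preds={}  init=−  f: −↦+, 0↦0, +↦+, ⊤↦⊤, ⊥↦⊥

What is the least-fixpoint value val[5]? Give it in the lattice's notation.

Trace (21 dequeues):
  [1] u=0 | in ⊥ | out + | prev ⊥ | push {}
  [2] u=1 | in ⊥ | out ⊥ | ==
  [3] u=2 | in + | out − | prev ⊥ | push {0}
  [4] u=3 | in − | out + | prev ⊥ | push {1}
  [5] u=4 | in ⊤ | out + | prev ⊥ | push {3}
  [6] u=5 | in + | out − | prev ⊥ | push {}
  [7] u=6 | in − | out + | prev ⊥ | push {2,4}
  [8] u=7 | in ⊥ | out − | ==
  [9] u=0 | in − | out + | ==
  [10] u=1 | in + | out + | prev ⊥ | push {0,6}
  [11] u=3 | in ⊤ | out ⊤ | prev + | push {1}
  [12] u=2 | in + | out − | ==
  [13] u=4 | in ⊤ | out + | ==
  [14] u=0 | in ⊤ | out + | ==
  [15] u=6 | in ⊤ | out ⊤ | prev + | push {2,4}
  [16] u=1 | in ⊤ | out ⊤ | prev + | push {0,6}
  [17] u=2 | in ⊤ | out ⊤ | prev − | push {3}
  [18] u=4 | in ⊤ | out + | ==
  [19] u=0 | in ⊤ | out + | ==
  [20] u=6 | in ⊤ | out ⊤ | ==
  [21] u=3 | in ⊤ | out ⊤ | ==

Converged values:
  [0] +
  [1] ⊤
  [2] ⊤
  [3] ⊤
  [4] +
  [5] −
  [6] ⊤
  [7] −

−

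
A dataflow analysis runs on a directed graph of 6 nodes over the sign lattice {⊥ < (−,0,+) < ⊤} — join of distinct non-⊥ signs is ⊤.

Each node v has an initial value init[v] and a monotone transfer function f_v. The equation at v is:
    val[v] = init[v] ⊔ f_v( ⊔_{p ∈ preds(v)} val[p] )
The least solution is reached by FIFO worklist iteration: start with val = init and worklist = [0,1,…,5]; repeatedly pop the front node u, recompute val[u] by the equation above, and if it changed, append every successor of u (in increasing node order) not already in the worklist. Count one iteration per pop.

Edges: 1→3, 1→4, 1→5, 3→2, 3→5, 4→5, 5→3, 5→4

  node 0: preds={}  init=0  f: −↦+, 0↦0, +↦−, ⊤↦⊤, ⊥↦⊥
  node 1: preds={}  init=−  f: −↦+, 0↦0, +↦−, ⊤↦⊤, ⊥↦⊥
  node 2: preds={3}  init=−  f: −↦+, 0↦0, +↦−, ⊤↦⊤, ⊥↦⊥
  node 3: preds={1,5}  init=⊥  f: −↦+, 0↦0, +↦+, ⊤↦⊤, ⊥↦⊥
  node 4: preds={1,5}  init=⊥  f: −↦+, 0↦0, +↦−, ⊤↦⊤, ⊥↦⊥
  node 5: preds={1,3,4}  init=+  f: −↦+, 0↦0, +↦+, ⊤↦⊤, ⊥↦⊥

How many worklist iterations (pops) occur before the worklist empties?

9

Worklist (9 pops):
  #1 pop 0: in=⊥ → 0 (no change)
  #2 pop 1: in=⊥ → − (no change)
  #3 pop 2: in=⊥ → − (no change)
  #4 pop 3: in=⊤ → ⊤ (was ⊥); enqueue [2]
  #5 pop 4: in=⊤ → ⊤ (was ⊥); enqueue []
  #6 pop 5: in=⊤ → ⊤ (was +); enqueue [3,4]
  #7 pop 2: in=⊤ → ⊤ (was −); enqueue []
  #8 pop 3: in=⊤ → ⊤ (no change)
  #9 pop 4: in=⊤ → ⊤ (no change)

Fixpoint:
  val[0] = 0
  val[1] = −
  val[2] = ⊤
  val[3] = ⊤
  val[4] = ⊤
  val[5] = ⊤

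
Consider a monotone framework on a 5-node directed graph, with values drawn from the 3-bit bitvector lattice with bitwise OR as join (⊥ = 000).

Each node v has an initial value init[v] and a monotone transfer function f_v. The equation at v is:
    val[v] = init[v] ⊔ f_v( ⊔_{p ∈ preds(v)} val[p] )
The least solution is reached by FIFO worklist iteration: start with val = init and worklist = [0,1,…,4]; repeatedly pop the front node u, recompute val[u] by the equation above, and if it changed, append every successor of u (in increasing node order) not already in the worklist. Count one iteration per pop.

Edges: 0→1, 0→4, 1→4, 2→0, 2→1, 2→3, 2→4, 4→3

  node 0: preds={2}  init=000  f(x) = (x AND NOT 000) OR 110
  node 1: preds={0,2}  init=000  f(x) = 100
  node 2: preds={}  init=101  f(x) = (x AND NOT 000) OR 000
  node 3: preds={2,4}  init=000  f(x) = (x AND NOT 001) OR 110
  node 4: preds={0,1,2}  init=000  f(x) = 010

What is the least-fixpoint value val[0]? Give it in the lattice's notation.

111

Trace (6 dequeues):
  [1] u=0 | in 101 | out 111 | prev 000 | push {}
  [2] u=1 | in 111 | out 100 | prev 000 | push {}
  [3] u=2 | in 000 | out 101 | ==
  [4] u=3 | in 101 | out 110 | prev 000 | push {}
  [5] u=4 | in 111 | out 010 | prev 000 | push {3}
  [6] u=3 | in 111 | out 110 | ==

Converged values:
  [0] 111
  [1] 100
  [2] 101
  [3] 110
  [4] 010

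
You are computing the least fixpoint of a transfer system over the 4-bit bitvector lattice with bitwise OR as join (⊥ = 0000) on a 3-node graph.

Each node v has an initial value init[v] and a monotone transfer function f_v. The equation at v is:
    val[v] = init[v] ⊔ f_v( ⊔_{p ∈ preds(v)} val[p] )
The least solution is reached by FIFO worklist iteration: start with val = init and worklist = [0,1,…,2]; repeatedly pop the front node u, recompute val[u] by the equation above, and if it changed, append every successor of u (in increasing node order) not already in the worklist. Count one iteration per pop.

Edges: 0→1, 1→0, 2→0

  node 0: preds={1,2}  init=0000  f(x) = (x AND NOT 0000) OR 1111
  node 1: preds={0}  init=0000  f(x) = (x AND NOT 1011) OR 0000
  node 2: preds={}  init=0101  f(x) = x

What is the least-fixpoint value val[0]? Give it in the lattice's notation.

Iteration log — 4 steps:
  step 1. node 0  ⊔preds=0101  new=1111  old=0000  +wl: 
  step 2. node 1  ⊔preds=1111  new=0100  old=0000  +wl: 0
  step 3. node 2  ⊔preds=0000  new=0101  stable
  step 4. node 0  ⊔preds=0101  new=1111  stable

Least fixpoint reached:
  node 0: 1111
  node 1: 0100
  node 2: 0101

1111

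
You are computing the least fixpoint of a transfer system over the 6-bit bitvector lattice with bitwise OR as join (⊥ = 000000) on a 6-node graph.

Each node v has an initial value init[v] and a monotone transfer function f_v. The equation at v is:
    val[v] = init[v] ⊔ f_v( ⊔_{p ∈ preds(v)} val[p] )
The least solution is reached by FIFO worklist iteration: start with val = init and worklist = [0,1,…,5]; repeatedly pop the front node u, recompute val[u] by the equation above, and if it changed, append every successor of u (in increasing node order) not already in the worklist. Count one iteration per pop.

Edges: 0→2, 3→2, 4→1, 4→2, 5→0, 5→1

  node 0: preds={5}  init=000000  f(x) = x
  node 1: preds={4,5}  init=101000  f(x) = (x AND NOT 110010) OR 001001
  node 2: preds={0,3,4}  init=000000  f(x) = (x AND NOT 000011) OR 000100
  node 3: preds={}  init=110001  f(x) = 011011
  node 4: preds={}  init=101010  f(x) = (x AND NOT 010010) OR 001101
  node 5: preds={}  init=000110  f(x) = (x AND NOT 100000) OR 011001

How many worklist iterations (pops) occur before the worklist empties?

Iteration log — 10 steps:
  step 1. node 0  ⊔preds=000110  new=000110  old=000000  +wl: 
  step 2. node 1  ⊔preds=101110  new=101101  old=101000  +wl: 
  step 3. node 2  ⊔preds=111111  new=111100  old=000000  +wl: 
  step 4. node 3  ⊔preds=000000  new=111011  old=110001  +wl: 2
  step 5. node 4  ⊔preds=000000  new=101111  old=101010  +wl: 1
  step 6. node 5  ⊔preds=000000  new=011111  old=000110  +wl: 0
  step 7. node 2  ⊔preds=111111  new=111100  stable
  step 8. node 1  ⊔preds=111111  new=101101  stable
  step 9. node 0  ⊔preds=011111  new=011111  old=000110  +wl: 2
  step 10. node 2  ⊔preds=111111  new=111100  stable

Least fixpoint reached:
  node 0: 011111
  node 1: 101101
  node 2: 111100
  node 3: 111011
  node 4: 101111
  node 5: 011111

10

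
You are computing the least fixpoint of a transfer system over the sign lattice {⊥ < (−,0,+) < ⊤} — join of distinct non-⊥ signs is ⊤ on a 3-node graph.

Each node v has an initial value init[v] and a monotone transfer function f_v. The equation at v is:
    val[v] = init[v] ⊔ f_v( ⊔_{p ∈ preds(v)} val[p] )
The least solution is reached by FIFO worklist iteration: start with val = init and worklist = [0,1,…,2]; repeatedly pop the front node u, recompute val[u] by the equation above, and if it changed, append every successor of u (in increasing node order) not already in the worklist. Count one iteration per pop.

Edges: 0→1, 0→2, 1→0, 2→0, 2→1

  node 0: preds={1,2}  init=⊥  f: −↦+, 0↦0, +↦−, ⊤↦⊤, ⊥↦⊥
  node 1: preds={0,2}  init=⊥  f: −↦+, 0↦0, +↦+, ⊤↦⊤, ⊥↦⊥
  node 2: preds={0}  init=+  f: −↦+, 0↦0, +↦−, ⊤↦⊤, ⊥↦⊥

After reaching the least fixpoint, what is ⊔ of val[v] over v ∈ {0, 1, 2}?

⊤

Trace (8 dequeues):
  [1] u=0 | in + | out − | prev ⊥ | push {}
  [2] u=1 | in ⊤ | out ⊤ | prev ⊥ | push {0}
  [3] u=2 | in − | out + | ==
  [4] u=0 | in ⊤ | out ⊤ | prev − | push {1,2}
  [5] u=1 | in ⊤ | out ⊤ | ==
  [6] u=2 | in ⊤ | out ⊤ | prev + | push {0,1}
  [7] u=0 | in ⊤ | out ⊤ | ==
  [8] u=1 | in ⊤ | out ⊤ | ==

Converged values:
  [0] ⊤
  [1] ⊤
  [2] ⊤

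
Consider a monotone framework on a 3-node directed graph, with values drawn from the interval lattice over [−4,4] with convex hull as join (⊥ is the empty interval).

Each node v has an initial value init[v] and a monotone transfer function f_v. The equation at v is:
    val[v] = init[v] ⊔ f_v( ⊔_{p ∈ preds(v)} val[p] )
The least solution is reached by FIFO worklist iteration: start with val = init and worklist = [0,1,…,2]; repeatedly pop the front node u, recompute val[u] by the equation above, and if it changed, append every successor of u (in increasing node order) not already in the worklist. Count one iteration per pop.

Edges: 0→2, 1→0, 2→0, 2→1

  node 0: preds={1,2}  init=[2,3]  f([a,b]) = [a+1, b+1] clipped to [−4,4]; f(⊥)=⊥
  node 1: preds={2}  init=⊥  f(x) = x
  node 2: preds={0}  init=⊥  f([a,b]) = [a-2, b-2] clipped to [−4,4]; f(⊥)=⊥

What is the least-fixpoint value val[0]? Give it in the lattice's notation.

Iteration log — 19 steps:
  step 1. node 0  ⊔preds=⊥  new=[2,3]  stable
  step 2. node 1  ⊔preds=⊥  new=⊥  stable
  step 3. node 2  ⊔preds=[2,3]  new=[0,1]  old=⊥  +wl: 0,1
  step 4. node 0  ⊔preds=[0,1]  new=[1,3]  old=[2,3]  +wl: 2
  step 5. node 1  ⊔preds=[0,1]  new=[0,1]  old=⊥  +wl: 0
  step 6. node 2  ⊔preds=[1,3]  new=[-1,1]  old=[0,1]  +wl: 1
  step 7. node 0  ⊔preds=[-1,1]  new=[0,3]  old=[1,3]  +wl: 2
  step 8. node 1  ⊔preds=[-1,1]  new=[-1,1]  old=[0,1]  +wl: 0
  step 9. node 2  ⊔preds=[0,3]  new=[-2,1]  old=[-1,1]  +wl: 1
  step 10. node 0  ⊔preds=[-2,1]  new=[-1,3]  old=[0,3]  +wl: 2
  step 11. node 1  ⊔preds=[-2,1]  new=[-2,1]  old=[-1,1]  +wl: 0
  step 12. node 2  ⊔preds=[-1,3]  new=[-3,1]  old=[-2,1]  +wl: 1
  step 13. node 0  ⊔preds=[-3,1]  new=[-2,3]  old=[-1,3]  +wl: 2
  step 14. node 1  ⊔preds=[-3,1]  new=[-3,1]  old=[-2,1]  +wl: 0
  step 15. node 2  ⊔preds=[-2,3]  new=[-4,1]  old=[-3,1]  +wl: 1
  step 16. node 0  ⊔preds=[-4,1]  new=[-3,3]  old=[-2,3]  +wl: 2
  step 17. node 1  ⊔preds=[-4,1]  new=[-4,1]  old=[-3,1]  +wl: 0
  step 18. node 2  ⊔preds=[-3,3]  new=[-4,1]  stable
  step 19. node 0  ⊔preds=[-4,1]  new=[-3,3]  stable

Least fixpoint reached:
  node 0: [-3,3]
  node 1: [-4,1]
  node 2: [-4,1]

[-3,3]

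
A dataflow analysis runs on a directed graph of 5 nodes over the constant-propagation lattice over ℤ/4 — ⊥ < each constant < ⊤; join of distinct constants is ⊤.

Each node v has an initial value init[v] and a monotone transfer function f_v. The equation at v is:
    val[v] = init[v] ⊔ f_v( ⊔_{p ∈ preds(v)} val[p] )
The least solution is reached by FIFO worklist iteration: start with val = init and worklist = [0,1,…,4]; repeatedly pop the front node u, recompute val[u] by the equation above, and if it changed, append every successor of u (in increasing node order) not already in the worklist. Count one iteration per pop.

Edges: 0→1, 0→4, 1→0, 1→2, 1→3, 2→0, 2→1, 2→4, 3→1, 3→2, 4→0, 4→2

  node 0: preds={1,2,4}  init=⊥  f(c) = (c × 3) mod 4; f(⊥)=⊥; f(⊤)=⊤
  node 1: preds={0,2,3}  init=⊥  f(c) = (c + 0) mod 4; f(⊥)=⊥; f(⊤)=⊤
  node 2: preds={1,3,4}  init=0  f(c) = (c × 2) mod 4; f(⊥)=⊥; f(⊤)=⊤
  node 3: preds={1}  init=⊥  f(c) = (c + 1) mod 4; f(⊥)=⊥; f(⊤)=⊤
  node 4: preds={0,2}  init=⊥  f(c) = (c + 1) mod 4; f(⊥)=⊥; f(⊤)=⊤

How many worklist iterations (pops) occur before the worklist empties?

13

Iteration log — 13 steps:
  step 1. node 0  ⊔preds=0  new=0  old=⊥  +wl: 
  step 2. node 1  ⊔preds=0  new=0  old=⊥  +wl: 0
  step 3. node 2  ⊔preds=0  new=0  stable
  step 4. node 3  ⊔preds=0  new=1  old=⊥  +wl: 1,2
  step 5. node 4  ⊔preds=0  new=1  old=⊥  +wl: 
  step 6. node 0  ⊔preds=⊤  new=⊤  old=0  +wl: 4
  step 7. node 1  ⊔preds=⊤  new=⊤  old=0  +wl: 0,3
  step 8. node 2  ⊔preds=⊤  new=⊤  old=0  +wl: 1
  step 9. node 4  ⊔preds=⊤  new=⊤  old=1  +wl: 2
  step 10. node 0  ⊔preds=⊤  new=⊤  stable
  step 11. node 3  ⊔preds=⊤  new=⊤  old=1  +wl: 
  step 12. node 1  ⊔preds=⊤  new=⊤  stable
  step 13. node 2  ⊔preds=⊤  new=⊤  stable

Least fixpoint reached:
  node 0: ⊤
  node 1: ⊤
  node 2: ⊤
  node 3: ⊤
  node 4: ⊤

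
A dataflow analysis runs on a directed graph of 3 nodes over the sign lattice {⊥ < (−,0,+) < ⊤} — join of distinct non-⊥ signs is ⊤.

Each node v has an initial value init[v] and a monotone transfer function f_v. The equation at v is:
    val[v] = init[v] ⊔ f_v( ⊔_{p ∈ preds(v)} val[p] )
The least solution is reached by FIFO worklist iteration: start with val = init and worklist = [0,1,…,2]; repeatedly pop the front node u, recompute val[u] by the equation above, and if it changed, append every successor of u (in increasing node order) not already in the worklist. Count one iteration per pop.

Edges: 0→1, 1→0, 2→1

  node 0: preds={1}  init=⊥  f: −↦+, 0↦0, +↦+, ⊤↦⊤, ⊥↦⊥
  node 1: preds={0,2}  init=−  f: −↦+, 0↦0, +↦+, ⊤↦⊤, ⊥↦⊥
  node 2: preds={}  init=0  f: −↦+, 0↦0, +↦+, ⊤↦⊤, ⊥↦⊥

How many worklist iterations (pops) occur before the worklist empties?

Worklist (5 pops):
  #1 pop 0: in=− → + (was ⊥); enqueue []
  #2 pop 1: in=⊤ → ⊤ (was −); enqueue [0]
  #3 pop 2: in=⊥ → 0 (no change)
  #4 pop 0: in=⊤ → ⊤ (was +); enqueue [1]
  #5 pop 1: in=⊤ → ⊤ (no change)

Fixpoint:
  val[0] = ⊤
  val[1] = ⊤
  val[2] = 0

5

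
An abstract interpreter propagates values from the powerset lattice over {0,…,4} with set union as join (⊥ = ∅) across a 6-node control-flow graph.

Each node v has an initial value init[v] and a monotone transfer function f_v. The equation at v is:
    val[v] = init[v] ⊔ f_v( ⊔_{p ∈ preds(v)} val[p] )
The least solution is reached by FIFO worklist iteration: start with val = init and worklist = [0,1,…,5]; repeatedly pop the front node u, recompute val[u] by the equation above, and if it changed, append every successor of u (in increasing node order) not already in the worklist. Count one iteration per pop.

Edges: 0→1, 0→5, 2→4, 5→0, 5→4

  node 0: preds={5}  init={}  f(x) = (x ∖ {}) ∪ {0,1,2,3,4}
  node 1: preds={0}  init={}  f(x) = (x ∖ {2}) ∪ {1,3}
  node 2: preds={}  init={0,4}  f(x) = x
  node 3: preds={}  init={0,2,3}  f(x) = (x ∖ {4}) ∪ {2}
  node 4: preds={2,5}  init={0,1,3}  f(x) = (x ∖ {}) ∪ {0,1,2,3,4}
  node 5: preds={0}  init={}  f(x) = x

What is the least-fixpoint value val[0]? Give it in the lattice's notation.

{0,1,2,3,4}

Trace (8 dequeues):
  [1] u=0 | in {} | out {0,1,2,3,4} | prev {} | push {}
  [2] u=1 | in {0,1,2,3,4} | out {0,1,3,4} | prev {} | push {}
  [3] u=2 | in {} | out {0,4} | ==
  [4] u=3 | in {} | out {0,2,3} | ==
  [5] u=4 | in {0,4} | out {0,1,2,3,4} | prev {0,1,3} | push {}
  [6] u=5 | in {0,1,2,3,4} | out {0,1,2,3,4} | prev {} | push {0,4}
  [7] u=0 | in {0,1,2,3,4} | out {0,1,2,3,4} | ==
  [8] u=4 | in {0,1,2,3,4} | out {0,1,2,3,4} | ==

Converged values:
  [0] {0,1,2,3,4}
  [1] {0,1,3,4}
  [2] {0,4}
  [3] {0,2,3}
  [4] {0,1,2,3,4}
  [5] {0,1,2,3,4}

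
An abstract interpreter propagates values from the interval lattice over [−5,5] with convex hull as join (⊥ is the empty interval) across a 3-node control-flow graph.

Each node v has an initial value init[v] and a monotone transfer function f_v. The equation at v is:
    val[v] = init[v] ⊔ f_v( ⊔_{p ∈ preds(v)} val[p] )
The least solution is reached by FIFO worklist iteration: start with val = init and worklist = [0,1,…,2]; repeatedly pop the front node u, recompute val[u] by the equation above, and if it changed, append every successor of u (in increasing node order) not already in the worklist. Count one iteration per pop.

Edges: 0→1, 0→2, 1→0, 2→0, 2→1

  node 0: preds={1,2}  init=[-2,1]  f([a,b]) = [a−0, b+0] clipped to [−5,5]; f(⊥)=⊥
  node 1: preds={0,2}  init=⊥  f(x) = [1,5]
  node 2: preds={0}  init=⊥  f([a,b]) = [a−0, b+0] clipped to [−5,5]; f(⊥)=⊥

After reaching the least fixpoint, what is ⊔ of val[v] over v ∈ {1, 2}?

Trace (8 dequeues):
  [1] u=0 | in ⊥ | out [-2,1] | ==
  [2] u=1 | in [-2,1] | out [1,5] | prev ⊥ | push {0}
  [3] u=2 | in [-2,1] | out [-2,1] | prev ⊥ | push {1}
  [4] u=0 | in [-2,5] | out [-2,5] | prev [-2,1] | push {2}
  [5] u=1 | in [-2,5] | out [1,5] | ==
  [6] u=2 | in [-2,5] | out [-2,5] | prev [-2,1] | push {0,1}
  [7] u=0 | in [-2,5] | out [-2,5] | ==
  [8] u=1 | in [-2,5] | out [1,5] | ==

Converged values:
  [0] [-2,5]
  [1] [1,5]
  [2] [-2,5]

[-2,5]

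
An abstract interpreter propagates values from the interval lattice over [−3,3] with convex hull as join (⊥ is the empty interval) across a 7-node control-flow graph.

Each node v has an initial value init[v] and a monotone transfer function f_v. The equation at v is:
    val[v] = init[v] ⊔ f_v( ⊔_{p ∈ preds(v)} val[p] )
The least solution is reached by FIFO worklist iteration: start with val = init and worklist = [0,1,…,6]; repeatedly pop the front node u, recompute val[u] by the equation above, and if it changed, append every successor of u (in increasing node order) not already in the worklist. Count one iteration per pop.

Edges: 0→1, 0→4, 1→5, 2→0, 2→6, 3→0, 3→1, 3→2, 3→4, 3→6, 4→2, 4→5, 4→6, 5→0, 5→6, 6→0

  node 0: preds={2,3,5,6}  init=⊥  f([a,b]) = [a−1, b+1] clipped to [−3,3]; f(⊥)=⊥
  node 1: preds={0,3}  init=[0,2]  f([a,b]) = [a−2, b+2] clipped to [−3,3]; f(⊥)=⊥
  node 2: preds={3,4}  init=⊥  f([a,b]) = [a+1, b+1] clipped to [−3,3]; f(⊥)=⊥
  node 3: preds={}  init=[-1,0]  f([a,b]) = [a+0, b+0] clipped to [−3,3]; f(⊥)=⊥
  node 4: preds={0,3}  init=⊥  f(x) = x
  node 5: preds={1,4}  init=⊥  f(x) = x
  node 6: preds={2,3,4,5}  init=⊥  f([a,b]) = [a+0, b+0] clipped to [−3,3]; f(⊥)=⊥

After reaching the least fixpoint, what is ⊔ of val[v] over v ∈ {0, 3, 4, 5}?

[-3,3]

Trace (17 dequeues):
  [1] u=0 | in [-1,0] | out [-2,1] | prev ⊥ | push {}
  [2] u=1 | in [-2,1] | out [-3,3] | prev [0,2] | push {}
  [3] u=2 | in [-1,0] | out [0,1] | prev ⊥ | push {0}
  [4] u=3 | in ⊥ | out [-1,0] | ==
  [5] u=4 | in [-2,1] | out [-2,1] | prev ⊥ | push {2}
  [6] u=5 | in [-3,3] | out [-3,3] | prev ⊥ | push {}
  [7] u=6 | in [-3,3] | out [-3,3] | prev ⊥ | push {}
  [8] u=0 | in [-3,3] | out [-3,3] | prev [-2,1] | push {1,4}
  [9] u=2 | in [-2,1] | out [-1,2] | prev [0,1] | push {0,6}
  [10] u=1 | in [-3,3] | out [-3,3] | ==
  [11] u=4 | in [-3,3] | out [-3,3] | prev [-2,1] | push {2,5}
  [12] u=0 | in [-3,3] | out [-3,3] | ==
  [13] u=6 | in [-3,3] | out [-3,3] | ==
  [14] u=2 | in [-3,3] | out [-2,3] | prev [-1,2] | push {0,6}
  [15] u=5 | in [-3,3] | out [-3,3] | ==
  [16] u=0 | in [-3,3] | out [-3,3] | ==
  [17] u=6 | in [-3,3] | out [-3,3] | ==

Converged values:
  [0] [-3,3]
  [1] [-3,3]
  [2] [-2,3]
  [3] [-1,0]
  [4] [-3,3]
  [5] [-3,3]
  [6] [-3,3]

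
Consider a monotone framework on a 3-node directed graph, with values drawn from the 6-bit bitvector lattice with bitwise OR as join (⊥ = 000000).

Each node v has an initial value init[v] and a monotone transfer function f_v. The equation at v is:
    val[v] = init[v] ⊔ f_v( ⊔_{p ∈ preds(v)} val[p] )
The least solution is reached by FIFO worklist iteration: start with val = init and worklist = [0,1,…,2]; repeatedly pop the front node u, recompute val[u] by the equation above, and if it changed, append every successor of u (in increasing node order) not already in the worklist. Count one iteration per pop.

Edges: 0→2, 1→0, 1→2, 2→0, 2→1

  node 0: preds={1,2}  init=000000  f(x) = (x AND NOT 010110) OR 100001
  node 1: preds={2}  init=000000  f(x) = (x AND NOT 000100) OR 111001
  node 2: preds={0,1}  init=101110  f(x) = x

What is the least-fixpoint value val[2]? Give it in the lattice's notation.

111111

Iteration log — 5 steps:
  step 1. node 0  ⊔preds=101110  new=101001  old=000000  +wl: 
  step 2. node 1  ⊔preds=101110  new=111011  old=000000  +wl: 0
  step 3. node 2  ⊔preds=111011  new=111111  old=101110  +wl: 1
  step 4. node 0  ⊔preds=111111  new=101001  stable
  step 5. node 1  ⊔preds=111111  new=111011  stable

Least fixpoint reached:
  node 0: 101001
  node 1: 111011
  node 2: 111111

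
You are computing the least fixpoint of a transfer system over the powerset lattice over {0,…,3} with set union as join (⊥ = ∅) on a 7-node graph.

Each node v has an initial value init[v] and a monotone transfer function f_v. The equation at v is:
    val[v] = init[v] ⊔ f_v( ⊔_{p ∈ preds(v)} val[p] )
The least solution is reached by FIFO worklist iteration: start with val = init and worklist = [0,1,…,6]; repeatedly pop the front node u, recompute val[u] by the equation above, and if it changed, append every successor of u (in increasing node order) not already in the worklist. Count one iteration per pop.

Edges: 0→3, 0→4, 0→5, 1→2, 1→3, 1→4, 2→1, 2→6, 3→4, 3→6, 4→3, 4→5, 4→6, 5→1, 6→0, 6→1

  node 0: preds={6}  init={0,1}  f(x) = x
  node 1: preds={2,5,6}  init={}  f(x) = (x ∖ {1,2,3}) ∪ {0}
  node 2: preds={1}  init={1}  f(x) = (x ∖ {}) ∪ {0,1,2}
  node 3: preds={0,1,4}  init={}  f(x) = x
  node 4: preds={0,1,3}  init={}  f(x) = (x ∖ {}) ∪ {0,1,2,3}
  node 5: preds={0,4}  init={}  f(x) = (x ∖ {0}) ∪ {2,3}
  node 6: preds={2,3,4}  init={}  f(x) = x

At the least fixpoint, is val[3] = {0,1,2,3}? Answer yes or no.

Trace (14 dequeues):
  [1] u=0 | in {} | out {0,1} | ==
  [2] u=1 | in {1} | out {0} | prev {} | push {}
  [3] u=2 | in {0} | out {0,1,2} | prev {1} | push {1}
  [4] u=3 | in {0,1} | out {0,1} | prev {} | push {}
  [5] u=4 | in {0,1} | out {0,1,2,3} | prev {} | push {3}
  [6] u=5 | in {0,1,2,3} | out {1,2,3} | prev {} | push {}
  [7] u=6 | in {0,1,2,3} | out {0,1,2,3} | prev {} | push {0}
  [8] u=1 | in {0,1,2,3} | out {0} | ==
  [9] u=3 | in {0,1,2,3} | out {0,1,2,3} | prev {0,1} | push {4,6}
  [10] u=0 | in {0,1,2,3} | out {0,1,2,3} | prev {0,1} | push {3,5}
  [11] u=4 | in {0,1,2,3} | out {0,1,2,3} | ==
  [12] u=6 | in {0,1,2,3} | out {0,1,2,3} | ==
  [13] u=3 | in {0,1,2,3} | out {0,1,2,3} | ==
  [14] u=5 | in {0,1,2,3} | out {1,2,3} | ==

Converged values:
  [0] {0,1,2,3}
  [1] {0}
  [2] {0,1,2}
  [3] {0,1,2,3}
  [4] {0,1,2,3}
  [5] {1,2,3}
  [6] {0,1,2,3}

yes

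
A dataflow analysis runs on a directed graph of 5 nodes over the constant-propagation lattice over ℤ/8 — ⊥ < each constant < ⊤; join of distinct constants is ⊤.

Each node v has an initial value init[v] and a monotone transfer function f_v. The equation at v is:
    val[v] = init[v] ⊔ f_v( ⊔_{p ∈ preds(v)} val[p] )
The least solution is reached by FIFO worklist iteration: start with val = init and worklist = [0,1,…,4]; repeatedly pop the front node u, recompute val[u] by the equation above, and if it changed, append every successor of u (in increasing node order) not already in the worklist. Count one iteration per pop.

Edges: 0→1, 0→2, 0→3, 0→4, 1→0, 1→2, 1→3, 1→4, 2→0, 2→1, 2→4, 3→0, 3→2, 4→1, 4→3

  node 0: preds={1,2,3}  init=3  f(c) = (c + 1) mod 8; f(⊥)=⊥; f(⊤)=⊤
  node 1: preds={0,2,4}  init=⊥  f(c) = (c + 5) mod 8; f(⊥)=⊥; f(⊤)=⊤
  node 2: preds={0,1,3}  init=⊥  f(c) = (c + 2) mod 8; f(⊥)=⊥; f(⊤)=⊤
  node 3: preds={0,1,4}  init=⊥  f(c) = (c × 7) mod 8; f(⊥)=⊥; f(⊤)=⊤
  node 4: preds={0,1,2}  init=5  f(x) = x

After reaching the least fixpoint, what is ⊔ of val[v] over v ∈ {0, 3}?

Worklist (10 pops):
  #1 pop 0: in=⊥ → 3 (no change)
  #2 pop 1: in=⊤ → ⊤ (was ⊥); enqueue [0]
  #3 pop 2: in=⊤ → ⊤ (was ⊥); enqueue [1]
  #4 pop 3: in=⊤ → ⊤ (was ⊥); enqueue [2]
  #5 pop 4: in=⊤ → ⊤ (was 5); enqueue [3]
  #6 pop 0: in=⊤ → ⊤ (was 3); enqueue [4]
  #7 pop 1: in=⊤ → ⊤ (no change)
  #8 pop 2: in=⊤ → ⊤ (no change)
  #9 pop 3: in=⊤ → ⊤ (no change)
  #10 pop 4: in=⊤ → ⊤ (no change)

Fixpoint:
  val[0] = ⊤
  val[1] = ⊤
  val[2] = ⊤
  val[3] = ⊤
  val[4] = ⊤

⊤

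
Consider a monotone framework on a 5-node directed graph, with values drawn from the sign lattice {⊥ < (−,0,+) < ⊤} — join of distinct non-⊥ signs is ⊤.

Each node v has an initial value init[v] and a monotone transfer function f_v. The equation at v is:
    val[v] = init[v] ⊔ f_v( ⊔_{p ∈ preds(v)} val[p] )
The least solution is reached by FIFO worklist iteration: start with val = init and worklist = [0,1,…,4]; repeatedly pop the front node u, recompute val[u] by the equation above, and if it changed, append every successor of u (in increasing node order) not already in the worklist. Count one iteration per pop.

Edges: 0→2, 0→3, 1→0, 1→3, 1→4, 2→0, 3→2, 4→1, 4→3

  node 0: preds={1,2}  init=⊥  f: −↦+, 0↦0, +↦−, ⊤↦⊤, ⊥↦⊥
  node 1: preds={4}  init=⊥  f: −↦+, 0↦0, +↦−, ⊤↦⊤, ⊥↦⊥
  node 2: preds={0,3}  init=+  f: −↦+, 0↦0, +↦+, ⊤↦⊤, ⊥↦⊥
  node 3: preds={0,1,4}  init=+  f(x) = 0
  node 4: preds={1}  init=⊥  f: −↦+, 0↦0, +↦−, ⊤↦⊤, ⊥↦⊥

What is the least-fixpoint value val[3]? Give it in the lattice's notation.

⊤

Iteration log — 8 steps:
  step 1. node 0  ⊔preds=+  new=−  old=⊥  +wl: 
  step 2. node 1  ⊔preds=⊥  new=⊥  stable
  step 3. node 2  ⊔preds=⊤  new=⊤  old=+  +wl: 0
  step 4. node 3  ⊔preds=−  new=⊤  old=+  +wl: 2
  step 5. node 4  ⊔preds=⊥  new=⊥  stable
  step 6. node 0  ⊔preds=⊤  new=⊤  old=−  +wl: 3
  step 7. node 2  ⊔preds=⊤  new=⊤  stable
  step 8. node 3  ⊔preds=⊤  new=⊤  stable

Least fixpoint reached:
  node 0: ⊤
  node 1: ⊥
  node 2: ⊤
  node 3: ⊤
  node 4: ⊥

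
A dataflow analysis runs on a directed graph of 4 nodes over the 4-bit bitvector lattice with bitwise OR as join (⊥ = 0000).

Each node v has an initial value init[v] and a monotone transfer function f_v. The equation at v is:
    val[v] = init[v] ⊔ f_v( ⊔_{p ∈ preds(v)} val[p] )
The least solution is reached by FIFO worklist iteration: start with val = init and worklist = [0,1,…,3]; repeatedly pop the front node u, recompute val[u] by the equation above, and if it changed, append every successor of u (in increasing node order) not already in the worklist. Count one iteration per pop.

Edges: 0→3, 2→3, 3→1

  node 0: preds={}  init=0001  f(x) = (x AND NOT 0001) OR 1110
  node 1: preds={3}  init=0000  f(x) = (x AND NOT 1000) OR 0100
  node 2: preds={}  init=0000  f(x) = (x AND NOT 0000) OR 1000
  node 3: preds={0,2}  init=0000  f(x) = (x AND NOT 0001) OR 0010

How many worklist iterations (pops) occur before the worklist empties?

Worklist (5 pops):
  #1 pop 0: in=0000 → 1111 (was 0001); enqueue []
  #2 pop 1: in=0000 → 0100 (was 0000); enqueue []
  #3 pop 2: in=0000 → 1000 (was 0000); enqueue []
  #4 pop 3: in=1111 → 1110 (was 0000); enqueue [1]
  #5 pop 1: in=1110 → 0110 (was 0100); enqueue []

Fixpoint:
  val[0] = 1111
  val[1] = 0110
  val[2] = 1000
  val[3] = 1110

5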